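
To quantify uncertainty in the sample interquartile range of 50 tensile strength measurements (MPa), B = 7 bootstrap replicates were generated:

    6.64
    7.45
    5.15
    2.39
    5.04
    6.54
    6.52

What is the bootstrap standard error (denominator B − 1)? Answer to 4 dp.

Bootstrap SE is the standard deviation of the 7 replicate interquartile ranges.
Mean of replicates: (6.64 + 7.45 + 5.15 + 2.39 + 5.04 + 6.54 + 6.52) / 7 = 39.73000 / 7 = 5.67571
Sum of squared deviations: (+0.96429)² + (+1.77429)² + (−0.52571)² + (−3.28571)² + (−0.63571)² + (+0.86429)² + (+0.84429)² = 17.01417
Variance = 17.01417 / 6 = 2.83570
SE* = √2.83570

SE* = 1.6840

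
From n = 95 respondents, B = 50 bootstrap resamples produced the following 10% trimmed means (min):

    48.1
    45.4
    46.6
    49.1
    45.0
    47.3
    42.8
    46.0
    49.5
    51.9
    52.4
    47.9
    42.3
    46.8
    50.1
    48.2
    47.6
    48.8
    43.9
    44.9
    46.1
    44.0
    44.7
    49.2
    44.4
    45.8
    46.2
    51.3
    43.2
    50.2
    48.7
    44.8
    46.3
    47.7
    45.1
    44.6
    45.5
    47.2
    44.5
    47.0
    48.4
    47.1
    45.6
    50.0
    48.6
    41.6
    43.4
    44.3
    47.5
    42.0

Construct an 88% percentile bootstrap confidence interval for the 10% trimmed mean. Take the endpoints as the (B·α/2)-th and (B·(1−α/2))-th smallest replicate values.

Sorted replicates: 41.6, 42.0, 42.3, 42.8, 43.2, 43.4, 43.9, 44.0, 44.3, 44.4, 44.5, 44.6, 44.7, 44.8, 44.9, 45.0, 45.1, 45.4, 45.5, 45.6, 45.8, 46.0, 46.1, 46.2, 46.3, 46.6, 46.8, 47.0, 47.1, 47.2, 47.3, 47.5, 47.6, 47.7, 47.9, 48.1, 48.2, 48.4, 48.6, 48.7, 48.8, 49.1, 49.2, 49.5, 50.0, 50.1, 50.2, 51.3, 51.9, 52.4
α = 0.12; lower rank = 50 × 0.060 = 3; upper rank = 50 × 0.940 = 47.
The 3rd smallest replicate is 42.3; the 47th is 50.2.

(42.3, 50.2)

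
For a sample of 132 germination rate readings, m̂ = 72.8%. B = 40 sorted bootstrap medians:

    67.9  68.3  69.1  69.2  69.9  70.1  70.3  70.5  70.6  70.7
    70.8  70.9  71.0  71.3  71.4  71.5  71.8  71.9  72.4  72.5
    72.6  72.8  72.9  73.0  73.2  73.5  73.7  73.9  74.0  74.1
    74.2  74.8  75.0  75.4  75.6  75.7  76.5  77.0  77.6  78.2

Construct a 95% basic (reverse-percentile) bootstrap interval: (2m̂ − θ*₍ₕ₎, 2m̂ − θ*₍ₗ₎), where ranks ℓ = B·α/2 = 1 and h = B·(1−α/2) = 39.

Percentile endpoints at ranks 1 and 39: θ*₍1₎ = 67.9, θ*₍39₎ = 77.6.
Basic interval reflects these around m̂:
  lower = 2 × 72.8 − 77.6 = 68.0
  upper = 2 × 72.8 − 67.9 = 77.7

(68.0, 77.7)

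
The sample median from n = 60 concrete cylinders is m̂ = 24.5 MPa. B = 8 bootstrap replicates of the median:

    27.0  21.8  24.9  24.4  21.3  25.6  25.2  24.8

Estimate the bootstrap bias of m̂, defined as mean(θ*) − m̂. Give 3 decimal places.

mean(θ*) = (27.0 + 21.8 + 24.9 + 24.4 + 21.3 + 25.6 + 25.2 + 24.8) / 8 = 24.3750
bias = 24.3750 − 24.5

bias = −0.125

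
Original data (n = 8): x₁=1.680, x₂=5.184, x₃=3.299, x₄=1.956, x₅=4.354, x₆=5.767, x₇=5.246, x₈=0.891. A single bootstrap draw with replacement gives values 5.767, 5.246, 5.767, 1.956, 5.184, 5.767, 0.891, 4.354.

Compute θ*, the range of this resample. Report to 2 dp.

θ* = 4.88

Range = 5.767 − 0.891 = 4.88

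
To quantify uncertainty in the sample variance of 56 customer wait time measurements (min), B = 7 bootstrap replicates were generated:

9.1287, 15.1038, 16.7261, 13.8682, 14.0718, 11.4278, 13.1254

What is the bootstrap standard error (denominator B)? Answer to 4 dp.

Bootstrap SE is the standard deviation of the 7 replicate variances.
Mean of replicates: (9.1287 + 15.1038 + 16.7261 + 13.8682 + 14.0718 + 11.4278 + 13.1254) / 7 = 93.45180 / 7 = 13.35026
Sum of squared deviations: (−4.22156)² + (+1.75354)² + (+3.37584)² + (+0.51794)² + (+0.72154)² + (−1.92246)² + (−0.22486)² = 36.82806
Variance = 36.82806 / 7 = 5.26115
SE* = √5.26115

SE* = 2.2937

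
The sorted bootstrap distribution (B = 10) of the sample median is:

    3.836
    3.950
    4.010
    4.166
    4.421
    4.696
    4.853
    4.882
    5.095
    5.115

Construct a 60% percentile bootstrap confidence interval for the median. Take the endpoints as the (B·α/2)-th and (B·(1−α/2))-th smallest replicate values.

α = 0.40; lower rank = 10 × 0.200 = 2; upper rank = 10 × 0.800 = 8.
The 2nd smallest replicate is 3.950; the 8th is 4.882.

(3.950, 4.882)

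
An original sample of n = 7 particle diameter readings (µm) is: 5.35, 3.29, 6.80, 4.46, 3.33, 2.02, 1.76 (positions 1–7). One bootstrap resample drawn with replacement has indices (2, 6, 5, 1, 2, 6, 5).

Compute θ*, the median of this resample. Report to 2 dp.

Resample values: 3.29, 2.02, 3.33, 5.35, 3.29, 2.02, 3.33.
Sorted: 2.02, 2.02, 3.29, 3.29, 3.33, 3.33, 5.35
Median = middle value = 3.29

θ* = 3.29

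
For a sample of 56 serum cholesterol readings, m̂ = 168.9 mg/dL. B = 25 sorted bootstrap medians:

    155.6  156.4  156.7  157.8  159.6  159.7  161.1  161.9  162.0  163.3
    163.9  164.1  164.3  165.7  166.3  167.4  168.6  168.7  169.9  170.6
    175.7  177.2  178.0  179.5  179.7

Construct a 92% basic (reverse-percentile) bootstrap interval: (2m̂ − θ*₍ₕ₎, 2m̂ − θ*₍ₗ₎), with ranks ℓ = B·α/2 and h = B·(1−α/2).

Percentile endpoints at ranks 1 and 24: θ*₍1₎ = 155.6, θ*₍24₎ = 179.5.
Basic interval reflects these around m̂:
  lower = 2 × 168.9 − 179.5 = 158.3
  upper = 2 × 168.9 − 155.6 = 182.2

(158.3, 182.2)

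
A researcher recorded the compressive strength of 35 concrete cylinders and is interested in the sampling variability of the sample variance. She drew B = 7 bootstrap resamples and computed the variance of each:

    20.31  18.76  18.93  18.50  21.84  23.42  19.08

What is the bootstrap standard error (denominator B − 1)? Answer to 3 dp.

Bootstrap SE is the standard deviation of the 7 replicate variances.
Mean of replicates: (20.31 + 18.76 + 18.93 + 18.50 + 21.84 + 23.42 + 19.08) / 7 = 140.8400 / 7 = 20.1200
Sum of squared deviations: (+0.1900)² + (−1.3600)² + (−1.1900)² + (−1.6200)² + (+1.7200)² + (+3.3000)² + (−1.0400)² = 20.8562
Variance = 20.8562 / 6 = 3.4760
SE* = √3.4760

SE* = 1.864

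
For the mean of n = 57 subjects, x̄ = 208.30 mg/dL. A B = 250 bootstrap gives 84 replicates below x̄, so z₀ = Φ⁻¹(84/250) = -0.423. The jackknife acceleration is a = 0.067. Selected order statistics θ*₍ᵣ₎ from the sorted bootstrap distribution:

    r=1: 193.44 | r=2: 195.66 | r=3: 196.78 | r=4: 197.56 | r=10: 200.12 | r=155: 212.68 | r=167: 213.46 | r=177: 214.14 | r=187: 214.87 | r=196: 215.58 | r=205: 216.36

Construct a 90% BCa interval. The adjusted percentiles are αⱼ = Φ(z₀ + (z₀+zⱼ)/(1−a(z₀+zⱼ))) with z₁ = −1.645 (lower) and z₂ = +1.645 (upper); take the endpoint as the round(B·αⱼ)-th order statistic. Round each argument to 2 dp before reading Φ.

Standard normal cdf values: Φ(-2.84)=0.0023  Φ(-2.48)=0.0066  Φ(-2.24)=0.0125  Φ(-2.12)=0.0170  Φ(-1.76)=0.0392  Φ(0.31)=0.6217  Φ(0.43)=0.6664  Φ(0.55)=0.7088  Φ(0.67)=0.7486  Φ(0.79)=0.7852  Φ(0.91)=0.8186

Lower: z₀ + z₁ = -0.423 + (-1.645) = -2.068; 1 − a(z₀+z₁) = 1 − (0.067)(-2.068) = 1.1386; argument = -0.423 + (-2.068)/1.1386 = -2.2393 → -2.24.
α₁ = Φ(-2.24) = 0.0125; rank = round(250 × 0.0125) = 3; θ*₍3₎ = 196.78.
Upper: z₀ + z₂ = 1.222; 1 − a(z₀+z₂) = 0.9181; argument = 0.9080 → 0.91; α₂ = 0.8186; rank = 205; θ*₍205₎ = 216.36.

(196.78, 216.36)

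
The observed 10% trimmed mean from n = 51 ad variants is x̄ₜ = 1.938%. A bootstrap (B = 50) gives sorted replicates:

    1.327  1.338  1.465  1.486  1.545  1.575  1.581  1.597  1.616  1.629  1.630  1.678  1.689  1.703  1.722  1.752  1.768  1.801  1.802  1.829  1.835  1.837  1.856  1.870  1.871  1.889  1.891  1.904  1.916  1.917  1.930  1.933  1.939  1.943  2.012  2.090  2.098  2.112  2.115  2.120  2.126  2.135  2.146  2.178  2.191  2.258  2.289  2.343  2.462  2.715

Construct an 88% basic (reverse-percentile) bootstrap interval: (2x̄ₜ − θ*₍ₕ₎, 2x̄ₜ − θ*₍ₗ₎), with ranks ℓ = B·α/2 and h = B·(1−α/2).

(1.587, 2.411)

Percentile endpoints at ranks 3 and 47: θ*₍3₎ = 1.465, θ*₍47₎ = 2.289.
Basic interval reflects these around x̄ₜ:
  lower = 2 × 1.938 − 2.289 = 1.587
  upper = 2 × 1.938 − 1.465 = 2.411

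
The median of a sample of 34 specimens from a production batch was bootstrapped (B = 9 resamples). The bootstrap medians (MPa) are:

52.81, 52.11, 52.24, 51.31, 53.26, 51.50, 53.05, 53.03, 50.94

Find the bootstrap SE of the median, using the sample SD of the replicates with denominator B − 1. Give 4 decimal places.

Bootstrap SE is the standard deviation of the 9 replicate medians.
Mean of replicates: (52.81 + 52.11 + 52.24 + 51.31 + 53.26 + 51.50 + 53.05 + 53.03 + 50.94) / 9 = 470.25000 / 9 = 52.25000
Sum of squared deviations: (+0.56000)² + (−0.14000)² + (−0.01000)² + (−0.94000)² + (+1.01000)² + (−0.75000)² + (+0.80000)² + (+0.78000)² + (−1.31000)² = 5.76400
Variance = 5.76400 / 8 = 0.72050
SE* = √0.72050

SE* = 0.8488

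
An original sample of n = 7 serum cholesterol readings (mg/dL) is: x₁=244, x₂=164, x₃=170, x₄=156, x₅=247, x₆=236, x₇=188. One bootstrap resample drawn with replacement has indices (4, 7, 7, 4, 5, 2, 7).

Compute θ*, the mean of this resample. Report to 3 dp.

θ* = 183.857

Resample values: 156, 188, 188, 156, 247, 164, 188.
Mean = (156 + 188 + 188 + 156 + 247 + 164 + 188) / 7 = 1287.0 / 7 = 183.857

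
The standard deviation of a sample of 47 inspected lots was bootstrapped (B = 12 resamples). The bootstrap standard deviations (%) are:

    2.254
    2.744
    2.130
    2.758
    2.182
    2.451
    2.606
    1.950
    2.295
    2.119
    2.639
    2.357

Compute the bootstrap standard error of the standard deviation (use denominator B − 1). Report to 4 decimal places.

SE* = 0.2657

Bootstrap SE is the standard deviation of the 12 replicate standard deviations.
Mean of replicates: (2.254 + 2.744 + 2.130 + 2.758 + 2.182 + 2.451 + 2.606 + 1.950 + 2.295 + 2.119 + 2.639 + 2.357) / 12 = 28.48500 / 12 = 2.37375
Sum of squared deviations: (−0.11975)² + (+0.37025)² + (−0.24375)² + (+0.38425)² + (−0.19175)² + (+0.07725)² + (+0.23225)² + (−0.42375)² + (−0.07875)² + (−0.25475)² + (+0.26525)² + (−0.01675)² = 0.77646
Variance = 0.77646 / 11 = 0.07059
SE* = √0.07059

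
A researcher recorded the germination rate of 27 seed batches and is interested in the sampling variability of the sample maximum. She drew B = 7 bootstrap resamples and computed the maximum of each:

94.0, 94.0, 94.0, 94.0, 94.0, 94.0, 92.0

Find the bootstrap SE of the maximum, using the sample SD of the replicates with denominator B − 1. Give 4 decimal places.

Bootstrap SE is the standard deviation of the 7 replicate maximums.
Mean of replicates: (94.0 + 94.0 + 94.0 + 94.0 + 94.0 + 94.0 + 92.0) / 7 = 656.00000 / 7 = 93.71429
Sum of squared deviations: (+0.28571)² + (+0.28571)² + (+0.28571)² + (+0.28571)² + (+0.28571)² + (+0.28571)² + (−1.71429)² = 3.42857
Variance = 3.42857 / 6 = 0.57143
SE* = √0.57143

SE* = 0.7559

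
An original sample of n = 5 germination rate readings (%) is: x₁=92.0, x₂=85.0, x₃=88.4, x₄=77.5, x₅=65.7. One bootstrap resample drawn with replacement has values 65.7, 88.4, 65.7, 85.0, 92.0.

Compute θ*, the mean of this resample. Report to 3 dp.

θ* = 79.360

Mean = (65.7 + 88.4 + 65.7 + 85.0 + 92.0) / 5 = 396.80 / 5 = 79.360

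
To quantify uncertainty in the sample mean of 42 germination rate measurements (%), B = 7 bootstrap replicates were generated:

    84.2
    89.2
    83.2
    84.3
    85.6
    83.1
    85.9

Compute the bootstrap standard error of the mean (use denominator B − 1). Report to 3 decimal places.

SE* = 2.112

Bootstrap SE is the standard deviation of the 7 replicate means.
Mean of replicates: (84.2 + 89.2 + 83.2 + 84.3 + 85.6 + 83.1 + 85.9) / 7 = 595.5000 / 7 = 85.0714
Sum of squared deviations: (−0.8714)² + (+4.1286)² + (−1.8714)² + (−0.7714)² + (+0.5286)² + (−1.9714)² + (+0.8286)² = 26.7543
Variance = 26.7543 / 6 = 4.4590
SE* = √4.4590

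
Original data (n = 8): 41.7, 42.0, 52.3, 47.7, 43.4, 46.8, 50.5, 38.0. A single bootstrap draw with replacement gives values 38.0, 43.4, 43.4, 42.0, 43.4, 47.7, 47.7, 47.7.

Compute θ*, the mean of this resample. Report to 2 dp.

θ* = 44.16

Mean = (38.0 + 43.4 + 43.4 + 42.0 + 43.4 + 47.7 + 47.7 + 47.7) / 8 = 353.30 / 8 = 44.16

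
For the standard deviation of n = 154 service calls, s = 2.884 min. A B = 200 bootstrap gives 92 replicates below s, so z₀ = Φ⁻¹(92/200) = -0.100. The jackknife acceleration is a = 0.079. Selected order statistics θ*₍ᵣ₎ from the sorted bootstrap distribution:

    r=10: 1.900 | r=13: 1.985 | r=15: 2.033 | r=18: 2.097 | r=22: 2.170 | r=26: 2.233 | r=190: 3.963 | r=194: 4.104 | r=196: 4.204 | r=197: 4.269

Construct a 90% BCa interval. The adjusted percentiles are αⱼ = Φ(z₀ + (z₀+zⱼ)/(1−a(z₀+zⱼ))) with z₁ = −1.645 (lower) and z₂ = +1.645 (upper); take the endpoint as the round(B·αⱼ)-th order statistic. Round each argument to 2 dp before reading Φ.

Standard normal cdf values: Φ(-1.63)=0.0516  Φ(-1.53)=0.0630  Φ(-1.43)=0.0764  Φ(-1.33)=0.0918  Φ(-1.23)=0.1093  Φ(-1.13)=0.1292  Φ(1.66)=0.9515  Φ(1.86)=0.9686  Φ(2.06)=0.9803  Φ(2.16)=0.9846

Lower: z₀ + z₁ = -0.100 + (-1.645) = -1.745; 1 − a(z₀+z₁) = 1 − (0.079)(-1.745) = 1.1379; argument = -0.100 + (-1.745)/1.1379 = -1.6336 → -1.63.
α₁ = Φ(-1.63) = 0.0516; rank = round(200 × 0.0516) = 10; θ*₍10₎ = 1.900.
Upper: z₀ + z₂ = 1.545; 1 − a(z₀+z₂) = 0.8779; argument = 1.6598 → 1.66; α₂ = 0.9515; rank = 190; θ*₍190₎ = 3.963.

(1.900, 3.963)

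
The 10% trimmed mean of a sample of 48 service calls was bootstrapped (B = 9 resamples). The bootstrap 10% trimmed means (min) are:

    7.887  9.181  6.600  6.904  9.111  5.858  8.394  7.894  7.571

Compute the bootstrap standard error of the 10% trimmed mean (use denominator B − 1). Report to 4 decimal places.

Bootstrap SE is the standard deviation of the 9 replicate 10% trimmed means.
Mean of replicates: (7.887 + 9.181 + 6.600 + 6.904 + 9.111 + 5.858 + 8.394 + 7.894 + 7.571) / 9 = 69.40000 / 9 = 7.71111
Sum of squared deviations: (+0.17589)² + (+1.46989)² + (−1.11111)² + (−0.80711)² + (+1.39989)² + (−1.85311)² + (+0.68289)² + (+0.18289)² + (−0.14011)² = 9.99063
Variance = 9.99063 / 8 = 1.24883
SE* = √1.24883

SE* = 1.1175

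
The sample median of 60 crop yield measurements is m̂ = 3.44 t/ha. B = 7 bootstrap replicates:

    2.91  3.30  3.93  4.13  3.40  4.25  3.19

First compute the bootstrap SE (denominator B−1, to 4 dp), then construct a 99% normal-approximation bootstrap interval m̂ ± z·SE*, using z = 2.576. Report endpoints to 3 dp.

(2.116, 4.764)

Mean of replicates = 3.5871; sum of squared deviations = 1.5853; SE* = √(1.5853/6) = 0.5140
Margin = 2.576 × 0.5140 = 1.3241
Interval: 3.44 ± 1.3241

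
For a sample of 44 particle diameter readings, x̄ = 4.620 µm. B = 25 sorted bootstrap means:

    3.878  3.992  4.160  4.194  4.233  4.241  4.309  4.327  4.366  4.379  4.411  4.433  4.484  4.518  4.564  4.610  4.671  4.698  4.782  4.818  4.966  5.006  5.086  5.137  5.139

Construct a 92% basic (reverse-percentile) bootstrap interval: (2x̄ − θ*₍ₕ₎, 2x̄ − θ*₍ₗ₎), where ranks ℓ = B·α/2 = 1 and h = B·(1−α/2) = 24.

(4.103, 5.362)

Percentile endpoints at ranks 1 and 24: θ*₍1₎ = 3.878, θ*₍24₎ = 5.137.
Basic interval reflects these around x̄:
  lower = 2 × 4.620 − 5.137 = 4.103
  upper = 2 × 4.620 − 3.878 = 5.362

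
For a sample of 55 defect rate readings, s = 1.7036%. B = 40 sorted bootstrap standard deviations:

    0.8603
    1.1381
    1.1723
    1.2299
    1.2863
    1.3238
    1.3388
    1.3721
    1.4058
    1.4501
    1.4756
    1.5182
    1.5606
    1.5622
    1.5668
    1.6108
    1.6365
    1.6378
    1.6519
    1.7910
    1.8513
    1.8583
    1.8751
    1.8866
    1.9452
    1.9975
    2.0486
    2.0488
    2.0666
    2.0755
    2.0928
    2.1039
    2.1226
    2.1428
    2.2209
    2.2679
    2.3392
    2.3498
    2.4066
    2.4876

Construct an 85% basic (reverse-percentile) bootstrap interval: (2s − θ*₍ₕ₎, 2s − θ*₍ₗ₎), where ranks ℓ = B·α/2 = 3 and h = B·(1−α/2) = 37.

Percentile endpoints at ranks 3 and 37: θ*₍3₎ = 1.1723, θ*₍37₎ = 2.3392.
Basic interval reflects these around s:
  lower = 2 × 1.7036 − 2.3392 = 1.0680
  upper = 2 × 1.7036 − 1.1723 = 2.2349

(1.0680, 2.2349)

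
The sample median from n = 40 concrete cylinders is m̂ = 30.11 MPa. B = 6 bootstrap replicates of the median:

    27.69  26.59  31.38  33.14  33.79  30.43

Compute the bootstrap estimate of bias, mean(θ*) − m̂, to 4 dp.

bias = +0.3933

mean(θ*) = (27.69 + 26.59 + 31.38 + 33.14 + 33.79 + 30.43) / 6 = 30.50333
bias = 30.50333 − 30.11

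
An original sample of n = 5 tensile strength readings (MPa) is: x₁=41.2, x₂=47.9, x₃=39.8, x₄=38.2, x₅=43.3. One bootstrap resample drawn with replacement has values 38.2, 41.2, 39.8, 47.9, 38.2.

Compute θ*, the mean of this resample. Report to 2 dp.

θ* = 41.06

Mean = (38.2 + 41.2 + 39.8 + 47.9 + 38.2) / 5 = 205.30 / 5 = 41.06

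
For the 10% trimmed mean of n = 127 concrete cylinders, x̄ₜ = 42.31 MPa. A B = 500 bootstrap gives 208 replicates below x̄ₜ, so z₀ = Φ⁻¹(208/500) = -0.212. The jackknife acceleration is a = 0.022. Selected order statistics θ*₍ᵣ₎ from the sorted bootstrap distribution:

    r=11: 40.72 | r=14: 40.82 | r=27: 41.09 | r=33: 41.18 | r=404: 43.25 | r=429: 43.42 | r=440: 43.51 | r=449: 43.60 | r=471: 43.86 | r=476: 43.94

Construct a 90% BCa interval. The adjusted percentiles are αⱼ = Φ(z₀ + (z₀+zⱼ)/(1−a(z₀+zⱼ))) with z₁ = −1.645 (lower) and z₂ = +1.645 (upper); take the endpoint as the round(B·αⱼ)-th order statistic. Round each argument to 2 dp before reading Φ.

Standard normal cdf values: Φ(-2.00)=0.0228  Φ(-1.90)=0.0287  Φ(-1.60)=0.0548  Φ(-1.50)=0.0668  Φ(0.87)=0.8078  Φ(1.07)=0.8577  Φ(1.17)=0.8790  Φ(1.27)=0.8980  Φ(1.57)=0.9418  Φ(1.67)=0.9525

Lower: z₀ + z₁ = -0.212 + (-1.645) = -1.857; 1 − a(z₀+z₁) = 1 − (0.022)(-1.857) = 1.0409; argument = -0.212 + (-1.857)/1.0409 = -1.9961 → -2.00.
α₁ = Φ(-2.00) = 0.0228; rank = round(500 × 0.0228) = 11; θ*₍11₎ = 40.72.
Upper: z₀ + z₂ = 1.433; 1 − a(z₀+z₂) = 0.9685; argument = 1.2676 → 1.27; α₂ = 0.8980; rank = 449; θ*₍449₎ = 43.60.

(40.72, 43.60)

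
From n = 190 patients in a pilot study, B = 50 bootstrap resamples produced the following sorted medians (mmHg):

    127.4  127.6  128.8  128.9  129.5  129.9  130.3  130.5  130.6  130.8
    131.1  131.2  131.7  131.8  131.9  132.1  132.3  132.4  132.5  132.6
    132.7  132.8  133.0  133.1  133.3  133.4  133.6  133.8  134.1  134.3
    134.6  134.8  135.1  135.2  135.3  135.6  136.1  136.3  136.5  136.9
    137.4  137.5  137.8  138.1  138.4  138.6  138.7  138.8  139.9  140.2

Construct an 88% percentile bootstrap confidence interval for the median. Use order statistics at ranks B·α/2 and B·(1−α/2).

(128.8, 138.7)

α = 0.12; lower rank = 50 × 0.060 = 3; upper rank = 50 × 0.940 = 47.
The 3rd smallest replicate is 128.8; the 47th is 138.7.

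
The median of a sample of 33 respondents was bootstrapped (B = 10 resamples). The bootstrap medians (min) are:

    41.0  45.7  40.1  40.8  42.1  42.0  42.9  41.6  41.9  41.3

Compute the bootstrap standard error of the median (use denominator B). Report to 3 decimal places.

SE* = 1.455

Bootstrap SE is the standard deviation of the 10 replicate medians.
Mean of replicates: (41.0 + 45.7 + 40.1 + 40.8 + 42.1 + 42.0 + 42.9 + 41.6 + 41.9 + 41.3) / 10 = 419.4000 / 10 = 41.9400
Sum of squared deviations: (−0.9400)² + (+3.7600)² + (−1.8400)² + (−1.1400)² + (+0.1600)² + (+0.0600)² + (+0.9600)² + (−0.3400)² + (−0.0400)² + (−0.6400)² = 21.1840
Variance = 21.1840 / 10 = 2.1184
SE* = √2.1184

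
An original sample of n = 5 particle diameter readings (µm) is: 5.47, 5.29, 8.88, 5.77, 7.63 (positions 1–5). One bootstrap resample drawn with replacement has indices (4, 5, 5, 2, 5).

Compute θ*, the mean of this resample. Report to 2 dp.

Resample values: 5.77, 7.63, 7.63, 5.29, 7.63.
Mean = (5.77 + 7.63 + 7.63 + 5.29 + 7.63) / 5 = 33.950 / 5 = 6.79

θ* = 6.79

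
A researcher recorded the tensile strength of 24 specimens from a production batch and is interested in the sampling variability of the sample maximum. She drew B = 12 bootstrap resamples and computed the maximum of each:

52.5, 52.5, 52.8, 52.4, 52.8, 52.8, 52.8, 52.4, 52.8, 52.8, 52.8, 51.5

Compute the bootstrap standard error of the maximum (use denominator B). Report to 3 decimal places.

SE* = 0.363

Bootstrap SE is the standard deviation of the 12 replicate maximums.
Mean of replicates: (52.5 + 52.5 + 52.8 + 52.4 + 52.8 + 52.8 + 52.8 + 52.4 + 52.8 + 52.8 + 52.8 + 51.5) / 12 = 630.9000 / 12 = 52.5750
Sum of squared deviations: (−0.0750)² + (−0.0750)² + (+0.2250)² + (−0.1750)² + (+0.2250)² + (+0.2250)² + (+0.2250)² + (−0.1750)² + (+0.2250)² + (+0.2250)² + (+0.2250)² + (−1.0750)² = 1.5825
Variance = 1.5825 / 12 = 0.1319
SE* = √0.1319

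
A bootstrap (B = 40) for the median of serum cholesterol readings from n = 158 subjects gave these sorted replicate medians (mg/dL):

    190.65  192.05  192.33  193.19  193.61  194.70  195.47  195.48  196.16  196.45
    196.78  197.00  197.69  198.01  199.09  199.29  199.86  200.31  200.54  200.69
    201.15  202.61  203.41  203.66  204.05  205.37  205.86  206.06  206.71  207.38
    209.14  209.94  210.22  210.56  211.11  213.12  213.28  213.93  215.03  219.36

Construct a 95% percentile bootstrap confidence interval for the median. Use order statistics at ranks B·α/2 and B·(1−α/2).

α = 0.05; lower rank = 40 × 0.025 = 1; upper rank = 40 × 0.975 = 39.
The 1st smallest replicate is 190.65; the 39th is 215.03.

(190.65, 215.03)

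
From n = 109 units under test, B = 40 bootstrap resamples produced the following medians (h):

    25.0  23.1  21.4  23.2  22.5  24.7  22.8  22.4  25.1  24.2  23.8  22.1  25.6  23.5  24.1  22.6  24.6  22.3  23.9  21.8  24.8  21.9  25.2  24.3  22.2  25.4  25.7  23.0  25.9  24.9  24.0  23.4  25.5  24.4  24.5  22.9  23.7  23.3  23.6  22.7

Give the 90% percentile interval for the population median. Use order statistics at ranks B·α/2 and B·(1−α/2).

(21.8, 25.6)

Sorted replicates: 21.4, 21.8, 21.9, 22.1, 22.2, 22.3, 22.4, 22.5, 22.6, 22.7, 22.8, 22.9, 23.0, 23.1, 23.2, 23.3, 23.4, 23.5, 23.6, 23.7, 23.8, 23.9, 24.0, 24.1, 24.2, 24.3, 24.4, 24.5, 24.6, 24.7, 24.8, 24.9, 25.0, 25.1, 25.2, 25.4, 25.5, 25.6, 25.7, 25.9
α = 0.10; lower rank = 40 × 0.050 = 2; upper rank = 40 × 0.950 = 38.
The 2nd smallest replicate is 21.8; the 38th is 25.6.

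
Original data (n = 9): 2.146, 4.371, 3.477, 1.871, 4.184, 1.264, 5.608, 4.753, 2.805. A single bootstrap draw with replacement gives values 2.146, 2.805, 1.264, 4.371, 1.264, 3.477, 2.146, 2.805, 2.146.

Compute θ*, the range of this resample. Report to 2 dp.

θ* = 3.11

Range = 4.371 − 1.264 = 3.11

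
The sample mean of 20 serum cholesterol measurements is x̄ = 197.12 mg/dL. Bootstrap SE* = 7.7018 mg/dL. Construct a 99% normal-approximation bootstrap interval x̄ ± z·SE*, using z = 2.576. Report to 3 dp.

(177.280, 216.960)

Margin = 2.576 × 7.7018 = 19.8398
Interval: 197.12 ± 19.8398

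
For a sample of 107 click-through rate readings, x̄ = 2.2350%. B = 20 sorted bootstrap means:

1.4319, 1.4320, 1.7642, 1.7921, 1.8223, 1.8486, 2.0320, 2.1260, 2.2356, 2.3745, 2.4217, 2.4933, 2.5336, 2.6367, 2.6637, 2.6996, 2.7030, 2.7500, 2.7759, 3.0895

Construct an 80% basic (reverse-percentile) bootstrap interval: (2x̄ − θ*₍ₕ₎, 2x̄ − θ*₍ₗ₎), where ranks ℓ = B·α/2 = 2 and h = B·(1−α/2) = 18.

(1.7200, 3.0380)

Percentile endpoints at ranks 2 and 18: θ*₍2₎ = 1.4320, θ*₍18₎ = 2.7500.
Basic interval reflects these around x̄:
  lower = 2 × 2.2350 − 2.7500 = 1.7200
  upper = 2 × 2.2350 − 1.4320 = 3.0380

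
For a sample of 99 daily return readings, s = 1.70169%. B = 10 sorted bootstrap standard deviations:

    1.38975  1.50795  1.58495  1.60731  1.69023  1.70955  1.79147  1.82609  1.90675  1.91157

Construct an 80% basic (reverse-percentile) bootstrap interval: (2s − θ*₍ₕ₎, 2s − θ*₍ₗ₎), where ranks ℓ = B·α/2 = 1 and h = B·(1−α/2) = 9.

(1.49663, 2.01363)

Percentile endpoints at ranks 1 and 9: θ*₍1₎ = 1.38975, θ*₍9₎ = 1.90675.
Basic interval reflects these around s:
  lower = 2 × 1.70169 − 1.90675 = 1.49663
  upper = 2 × 1.70169 − 1.38975 = 2.01363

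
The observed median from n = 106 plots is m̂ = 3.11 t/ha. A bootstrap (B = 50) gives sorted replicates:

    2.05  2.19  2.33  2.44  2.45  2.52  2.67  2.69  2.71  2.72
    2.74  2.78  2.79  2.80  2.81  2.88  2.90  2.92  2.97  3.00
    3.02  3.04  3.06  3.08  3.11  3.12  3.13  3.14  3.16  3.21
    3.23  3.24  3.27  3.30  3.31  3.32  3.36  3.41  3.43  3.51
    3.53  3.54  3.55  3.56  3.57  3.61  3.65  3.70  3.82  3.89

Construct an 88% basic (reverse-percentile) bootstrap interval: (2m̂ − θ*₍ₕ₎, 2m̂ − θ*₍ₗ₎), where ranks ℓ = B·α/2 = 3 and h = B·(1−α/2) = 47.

Percentile endpoints at ranks 3 and 47: θ*₍3₎ = 2.33, θ*₍47₎ = 3.65.
Basic interval reflects these around m̂:
  lower = 2 × 3.11 − 3.65 = 2.57
  upper = 2 × 3.11 − 2.33 = 3.89

(2.57, 3.89)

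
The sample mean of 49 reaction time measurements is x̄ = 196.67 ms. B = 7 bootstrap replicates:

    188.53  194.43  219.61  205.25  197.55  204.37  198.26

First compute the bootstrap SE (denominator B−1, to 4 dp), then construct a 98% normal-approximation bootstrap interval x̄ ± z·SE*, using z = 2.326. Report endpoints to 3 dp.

(173.533, 219.807)

Mean of replicates = 201.1429; sum of squared deviations = 593.6845; SE* = √(593.6845/6) = 9.9472
Margin = 2.326 × 9.9472 = 23.1372
Interval: 196.67 ± 23.1372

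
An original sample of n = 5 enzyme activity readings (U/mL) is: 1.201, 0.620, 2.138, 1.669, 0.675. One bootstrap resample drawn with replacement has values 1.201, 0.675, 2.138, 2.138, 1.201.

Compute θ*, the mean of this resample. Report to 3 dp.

Mean = (1.201 + 0.675 + 2.138 + 2.138 + 1.201) / 5 = 7.3530 / 5 = 1.471

θ* = 1.471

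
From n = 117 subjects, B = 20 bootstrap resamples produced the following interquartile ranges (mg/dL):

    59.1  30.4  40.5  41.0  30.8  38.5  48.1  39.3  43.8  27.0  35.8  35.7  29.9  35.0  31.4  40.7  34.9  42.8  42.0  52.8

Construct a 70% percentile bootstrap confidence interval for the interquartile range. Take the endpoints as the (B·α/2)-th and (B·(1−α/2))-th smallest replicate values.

(30.4, 43.8)

Sorted replicates: 27.0, 29.9, 30.4, 30.8, 31.4, 34.9, 35.0, 35.7, 35.8, 38.5, 39.3, 40.5, 40.7, 41.0, 42.0, 42.8, 43.8, 48.1, 52.8, 59.1
α = 0.30; lower rank = 20 × 0.150 = 3; upper rank = 20 × 0.850 = 17.
The 3rd smallest replicate is 30.4; the 17th is 43.8.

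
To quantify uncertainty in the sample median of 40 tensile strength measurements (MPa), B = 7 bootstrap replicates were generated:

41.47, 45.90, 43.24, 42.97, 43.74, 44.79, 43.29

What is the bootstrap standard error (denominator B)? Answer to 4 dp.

SE* = 1.3027

Bootstrap SE is the standard deviation of the 7 replicate medians.
Mean of replicates: (41.47 + 45.90 + 43.24 + 42.97 + 43.74 + 44.79 + 43.29) / 7 = 305.40000 / 7 = 43.62857
Sum of squared deviations: (−2.15857)² + (+2.27143)² + (−0.38857)² + (−0.65857)² + (+0.11143)² + (+1.16143)² + (−0.33857)² = 11.87949
Variance = 11.87949 / 7 = 1.69707
SE* = √1.69707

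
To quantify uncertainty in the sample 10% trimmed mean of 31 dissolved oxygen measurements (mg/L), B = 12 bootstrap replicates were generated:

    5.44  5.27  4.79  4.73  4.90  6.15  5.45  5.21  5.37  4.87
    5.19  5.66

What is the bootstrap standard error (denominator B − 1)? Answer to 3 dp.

Bootstrap SE is the standard deviation of the 12 replicate 10% trimmed means.
Mean of replicates: (5.44 + 5.27 + 4.79 + 4.73 + 4.90 + 6.15 + 5.45 + 5.21 + 5.37 + 4.87 + 5.19 + 5.66) / 12 = 63.0300 / 12 = 5.2525
Sum of squared deviations: (+0.1875)² + (+0.0175)² + (−0.4625)² + (−0.5225)² + (−0.3525)² + (+0.8975)² + (+0.1975)² + (−0.0425)² + (+0.1175)² + (−0.3825)² + (−0.0625)² + (+0.4075)² = 1.8230
Variance = 1.8230 / 11 = 0.1657
SE* = √0.1657

SE* = 0.407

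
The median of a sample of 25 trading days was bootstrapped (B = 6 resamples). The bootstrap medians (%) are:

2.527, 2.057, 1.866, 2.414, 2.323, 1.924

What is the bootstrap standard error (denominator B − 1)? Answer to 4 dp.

SE* = 0.2738

Bootstrap SE is the standard deviation of the 6 replicate medians.
Mean of replicates: (2.527 + 2.057 + 1.866 + 2.414 + 2.323 + 1.924) / 6 = 13.11100 / 6 = 2.18517
Sum of squared deviations: (+0.34183)² + (−0.12817)² + (−0.31917)² + (+0.22883)² + (+0.13783)² + (−0.26117)² = 0.37471
Variance = 0.37471 / 5 = 0.07494
SE* = √0.07494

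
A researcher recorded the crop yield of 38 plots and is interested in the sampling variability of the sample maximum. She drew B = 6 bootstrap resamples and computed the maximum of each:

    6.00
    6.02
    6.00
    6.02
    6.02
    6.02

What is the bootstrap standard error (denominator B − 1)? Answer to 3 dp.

Bootstrap SE is the standard deviation of the 6 replicate maximums.
Mean of replicates: (6.00 + 6.02 + 6.00 + 6.02 + 6.02 + 6.02) / 6 = 36.0800 / 6 = 6.0133
Sum of squared deviations: (−0.0133)² + (+0.0067)² + (−0.0133)² + (+0.0067)² + (+0.0067)² + (+0.0067)² = 0.0005
Variance = 0.0005 / 5 = 0.0001
SE* = √0.0001

SE* = 0.010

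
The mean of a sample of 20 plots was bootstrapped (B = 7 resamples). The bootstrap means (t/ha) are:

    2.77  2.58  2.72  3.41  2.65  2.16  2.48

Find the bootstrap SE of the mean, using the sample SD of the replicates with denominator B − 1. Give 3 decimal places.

Bootstrap SE is the standard deviation of the 7 replicate means.
Mean of replicates: (2.77 + 2.58 + 2.72 + 3.41 + 2.65 + 2.16 + 2.48) / 7 = 18.7700 / 7 = 2.6814
Sum of squared deviations: (+0.0886)² + (−0.1014)² + (+0.0386)² + (+0.7286)² + (−0.0314)² + (−0.5214)² + (−0.2014)² = 0.8639
Variance = 0.8639 / 6 = 0.1440
SE* = √0.1440

SE* = 0.379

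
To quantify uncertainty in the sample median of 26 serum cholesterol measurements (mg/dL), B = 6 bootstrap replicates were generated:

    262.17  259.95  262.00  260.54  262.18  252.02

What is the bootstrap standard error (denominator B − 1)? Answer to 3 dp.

SE* = 3.930

Bootstrap SE is the standard deviation of the 6 replicate medians.
Mean of replicates: (262.17 + 259.95 + 262.00 + 260.54 + 262.18 + 252.02) / 6 = 1558.8600 / 6 = 259.8100
Sum of squared deviations: (+2.3600)² + (+0.1400)² + (+2.1900)² + (+0.7300)² + (+2.3700)² + (−7.7900)² = 77.2192
Variance = 77.2192 / 5 = 15.4438
SE* = √15.4438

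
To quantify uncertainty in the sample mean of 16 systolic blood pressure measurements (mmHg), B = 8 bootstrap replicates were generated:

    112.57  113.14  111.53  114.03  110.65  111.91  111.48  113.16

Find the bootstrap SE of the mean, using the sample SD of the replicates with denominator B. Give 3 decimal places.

Bootstrap SE is the standard deviation of the 8 replicate means.
Mean of replicates: (112.57 + 113.14 + 111.53 + 114.03 + 110.65 + 111.91 + 111.48 + 113.16) / 8 = 898.4700 / 8 = 112.3088
Sum of squared deviations: (+0.2612)² + (+0.8312)² + (−0.7788)² + (+1.7212)² + (−1.6587)² + (−0.3988)² + (−0.8287)² + (+0.8512)² = 8.6503
Variance = 8.6503 / 8 = 1.0813
SE* = √1.0813

SE* = 1.040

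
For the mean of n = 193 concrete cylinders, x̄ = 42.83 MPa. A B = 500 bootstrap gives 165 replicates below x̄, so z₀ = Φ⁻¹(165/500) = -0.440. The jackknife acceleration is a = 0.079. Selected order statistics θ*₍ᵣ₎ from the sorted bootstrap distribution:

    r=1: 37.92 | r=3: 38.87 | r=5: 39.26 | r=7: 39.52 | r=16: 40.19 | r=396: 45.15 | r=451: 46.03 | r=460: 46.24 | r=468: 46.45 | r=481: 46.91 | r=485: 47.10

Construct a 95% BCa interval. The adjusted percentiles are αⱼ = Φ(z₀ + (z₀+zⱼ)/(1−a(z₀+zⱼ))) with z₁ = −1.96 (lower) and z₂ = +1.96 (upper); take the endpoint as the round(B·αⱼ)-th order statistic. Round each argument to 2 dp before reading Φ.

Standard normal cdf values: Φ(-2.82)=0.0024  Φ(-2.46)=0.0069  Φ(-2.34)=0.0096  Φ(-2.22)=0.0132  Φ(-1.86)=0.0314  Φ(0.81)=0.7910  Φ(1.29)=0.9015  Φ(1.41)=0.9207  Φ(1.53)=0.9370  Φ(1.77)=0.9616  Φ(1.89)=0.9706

Lower: z₀ + z₁ = -0.440 + (-1.960) = -2.400; 1 − a(z₀+z₁) = 1 − (0.079)(-2.400) = 1.1896; argument = -0.440 + (-2.400)/1.1896 = -2.4575 → -2.46.
α₁ = Φ(-2.46) = 0.0069; rank = round(500 × 0.0069) = 3; θ*₍3₎ = 38.87.
Upper: z₀ + z₂ = 1.520; 1 − a(z₀+z₂) = 0.8799; argument = 1.2874 → 1.29; α₂ = 0.9015; rank = 451; θ*₍451₎ = 46.03.

(38.87, 46.03)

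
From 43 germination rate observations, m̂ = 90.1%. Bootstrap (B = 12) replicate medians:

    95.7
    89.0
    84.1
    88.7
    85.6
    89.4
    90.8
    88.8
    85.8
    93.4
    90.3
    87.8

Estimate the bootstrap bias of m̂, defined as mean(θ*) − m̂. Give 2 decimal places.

mean(θ*) = (95.7 + 89.0 + 84.1 + 88.7 + 85.6 + 89.4 + 90.8 + 88.8 + 85.8 + 93.4 + 90.3 + 87.8) / 12 = 89.117
bias = 89.117 − 90.1

bias = −0.98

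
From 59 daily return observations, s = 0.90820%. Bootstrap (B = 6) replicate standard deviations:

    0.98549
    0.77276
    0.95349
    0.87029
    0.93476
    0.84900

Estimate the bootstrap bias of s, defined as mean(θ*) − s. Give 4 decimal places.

mean(θ*) = (0.98549 + 0.77276 + 0.95349 + 0.87029 + 0.93476 + 0.84900) / 6 = 0.89430
bias = 0.89430 − 0.90820

bias = −0.0139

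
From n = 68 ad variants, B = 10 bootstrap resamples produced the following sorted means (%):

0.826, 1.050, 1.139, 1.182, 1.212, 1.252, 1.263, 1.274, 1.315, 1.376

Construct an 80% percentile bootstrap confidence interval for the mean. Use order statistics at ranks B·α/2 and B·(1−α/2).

α = 0.20; lower rank = 10 × 0.100 = 1; upper rank = 10 × 0.900 = 9.
The 1st smallest replicate is 0.826; the 9th is 1.315.

(0.826, 1.315)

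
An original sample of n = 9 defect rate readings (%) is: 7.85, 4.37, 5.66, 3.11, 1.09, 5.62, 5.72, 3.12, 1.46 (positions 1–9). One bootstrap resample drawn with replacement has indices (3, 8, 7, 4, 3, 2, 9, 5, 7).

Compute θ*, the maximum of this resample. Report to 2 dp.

Resample values: 5.66, 3.12, 5.72, 3.11, 5.66, 4.37, 1.46, 1.09, 5.72.
Maximum = 5.72

θ* = 5.72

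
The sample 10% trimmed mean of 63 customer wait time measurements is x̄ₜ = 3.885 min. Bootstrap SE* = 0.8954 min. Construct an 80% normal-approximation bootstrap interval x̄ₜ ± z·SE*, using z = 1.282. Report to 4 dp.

(2.7371, 5.0329)

Margin = 1.282 × 0.8954 = 1.14790
Interval: 3.885 ± 1.14790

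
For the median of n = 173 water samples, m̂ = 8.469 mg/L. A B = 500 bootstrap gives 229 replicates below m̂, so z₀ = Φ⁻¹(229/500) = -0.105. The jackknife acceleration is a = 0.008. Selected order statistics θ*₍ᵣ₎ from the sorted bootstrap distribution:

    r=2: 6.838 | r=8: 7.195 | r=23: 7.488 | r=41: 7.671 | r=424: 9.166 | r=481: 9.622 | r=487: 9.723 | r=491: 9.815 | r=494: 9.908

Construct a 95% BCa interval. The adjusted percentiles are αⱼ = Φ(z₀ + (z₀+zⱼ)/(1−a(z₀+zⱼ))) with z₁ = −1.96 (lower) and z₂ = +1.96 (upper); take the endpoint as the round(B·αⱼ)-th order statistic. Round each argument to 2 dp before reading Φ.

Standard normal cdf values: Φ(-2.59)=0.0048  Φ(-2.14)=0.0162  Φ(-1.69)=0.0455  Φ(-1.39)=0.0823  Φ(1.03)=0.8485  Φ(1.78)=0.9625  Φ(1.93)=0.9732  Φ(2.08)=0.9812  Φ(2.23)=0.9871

Lower: z₀ + z₁ = -0.105 + (-1.960) = -2.065; 1 − a(z₀+z₁) = 1 − (0.008)(-2.065) = 1.0165; argument = -0.105 + (-2.065)/1.0165 = -2.1364 → -2.14.
α₁ = Φ(-2.14) = 0.0162; rank = round(500 × 0.0162) = 8; θ*₍8₎ = 7.195.
Upper: z₀ + z₂ = 1.855; 1 − a(z₀+z₂) = 0.9852; argument = 1.7779 → 1.78; α₂ = 0.9625; rank = 481; θ*₍481₎ = 9.622.

(7.195, 9.622)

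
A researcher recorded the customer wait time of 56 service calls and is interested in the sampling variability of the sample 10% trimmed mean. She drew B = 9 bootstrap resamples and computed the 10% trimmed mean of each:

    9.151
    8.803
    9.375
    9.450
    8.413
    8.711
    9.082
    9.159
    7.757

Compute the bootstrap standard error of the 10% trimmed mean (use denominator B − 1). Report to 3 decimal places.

Bootstrap SE is the standard deviation of the 9 replicate 10% trimmed means.
Mean of replicates: (9.151 + 8.803 + 9.375 + 9.450 + 8.413 + 8.711 + 9.082 + 9.159 + 7.757) / 9 = 79.9010 / 9 = 8.8779
Sum of squared deviations: (+0.2731)² + (−0.0749)² + (+0.4971)² + (+0.5721)² + (−0.4649)² + (−0.1669)² + (+0.2041)² + (+0.2811)² + (−1.1209)² = 2.2757
Variance = 2.2757 / 8 = 0.2845
SE* = √0.2845

SE* = 0.533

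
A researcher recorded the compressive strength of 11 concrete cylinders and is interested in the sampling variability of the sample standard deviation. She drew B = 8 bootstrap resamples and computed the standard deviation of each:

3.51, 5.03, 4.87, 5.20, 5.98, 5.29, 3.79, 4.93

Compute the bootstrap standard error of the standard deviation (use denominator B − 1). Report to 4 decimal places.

SE* = 0.8059

Bootstrap SE is the standard deviation of the 8 replicate standard deviations.
Mean of replicates: (3.51 + 5.03 + 4.87 + 5.20 + 5.98 + 5.29 + 3.79 + 4.93) / 8 = 38.60000 / 8 = 4.82500
Sum of squared deviations: (−1.31500)² + (+0.20500)² + (+0.04500)² + (+0.37500)² + (+1.15500)² + (+0.46500)² + (−1.03500)² + (+0.10500)² = 4.54640
Variance = 4.54640 / 7 = 0.64949
SE* = √0.64949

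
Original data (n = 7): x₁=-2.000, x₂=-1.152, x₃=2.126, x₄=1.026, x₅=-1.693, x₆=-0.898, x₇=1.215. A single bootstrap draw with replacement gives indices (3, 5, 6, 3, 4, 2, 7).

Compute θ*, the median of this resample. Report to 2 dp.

Resample values: 2.126, -1.693, -0.898, 2.126, 1.026, -1.152, 1.215.
Sorted: -1.693, -1.152, -0.898, 1.026, 1.215, 2.126, 2.126
Median = middle value = 1.03

θ* = 1.03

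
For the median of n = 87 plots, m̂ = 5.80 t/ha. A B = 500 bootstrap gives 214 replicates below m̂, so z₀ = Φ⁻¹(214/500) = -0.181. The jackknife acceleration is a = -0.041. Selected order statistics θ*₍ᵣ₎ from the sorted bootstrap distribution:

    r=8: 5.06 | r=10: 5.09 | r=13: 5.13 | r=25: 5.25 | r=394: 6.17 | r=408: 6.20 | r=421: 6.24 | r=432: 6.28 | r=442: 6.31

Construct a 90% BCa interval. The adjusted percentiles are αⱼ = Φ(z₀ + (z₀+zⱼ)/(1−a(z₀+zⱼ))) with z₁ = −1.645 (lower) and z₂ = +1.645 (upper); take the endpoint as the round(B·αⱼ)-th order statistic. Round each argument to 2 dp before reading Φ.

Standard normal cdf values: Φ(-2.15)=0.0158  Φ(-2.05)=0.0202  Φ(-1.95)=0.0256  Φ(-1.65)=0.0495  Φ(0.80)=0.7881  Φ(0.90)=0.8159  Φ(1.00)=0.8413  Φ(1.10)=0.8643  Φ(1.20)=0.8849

(5.06, 6.31)

Lower: z₀ + z₁ = -0.181 + (-1.645) = -1.826; 1 − a(z₀+z₁) = 1 − (-0.041)(-1.826) = 0.9251; argument = -0.181 + (-1.826)/0.9251 = -2.1548 → -2.15.
α₁ = Φ(-2.15) = 0.0158; rank = round(500 × 0.0158) = 8; θ*₍8₎ = 5.06.
Upper: z₀ + z₂ = 1.464; 1 − a(z₀+z₂) = 1.0600; argument = 1.2001 → 1.20; α₂ = 0.8849; rank = 442; θ*₍442₎ = 6.31.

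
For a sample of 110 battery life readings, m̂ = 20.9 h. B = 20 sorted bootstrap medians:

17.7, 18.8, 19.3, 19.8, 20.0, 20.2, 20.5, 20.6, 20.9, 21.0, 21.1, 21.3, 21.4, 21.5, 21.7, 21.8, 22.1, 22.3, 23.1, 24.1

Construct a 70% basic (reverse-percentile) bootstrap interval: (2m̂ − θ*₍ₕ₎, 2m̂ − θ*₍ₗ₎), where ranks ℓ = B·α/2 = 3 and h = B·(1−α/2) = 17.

Percentile endpoints at ranks 3 and 17: θ*₍3₎ = 19.3, θ*₍17₎ = 22.1.
Basic interval reflects these around m̂:
  lower = 2 × 20.9 − 22.1 = 19.7
  upper = 2 × 20.9 − 19.3 = 22.5

(19.7, 22.5)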